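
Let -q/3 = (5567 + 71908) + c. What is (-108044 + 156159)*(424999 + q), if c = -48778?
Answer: 16306558420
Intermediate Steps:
q = -86091 (q = -3*((5567 + 71908) - 48778) = -3*(77475 - 48778) = -3*28697 = -86091)
(-108044 + 156159)*(424999 + q) = (-108044 + 156159)*(424999 - 86091) = 48115*338908 = 16306558420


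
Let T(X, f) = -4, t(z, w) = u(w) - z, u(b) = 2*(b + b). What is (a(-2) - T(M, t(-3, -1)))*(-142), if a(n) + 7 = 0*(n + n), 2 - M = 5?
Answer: 426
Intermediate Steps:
M = -3 (M = 2 - 1*5 = 2 - 5 = -3)
u(b) = 4*b (u(b) = 2*(2*b) = 4*b)
t(z, w) = -z + 4*w (t(z, w) = 4*w - z = -z + 4*w)
a(n) = -7 (a(n) = -7 + 0*(n + n) = -7 + 0*(2*n) = -7 + 0 = -7)
(a(-2) - T(M, t(-3, -1)))*(-142) = (-7 - 1*(-4))*(-142) = (-7 + 4)*(-142) = -3*(-142) = 426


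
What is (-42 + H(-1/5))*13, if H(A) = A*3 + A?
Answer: -2782/5 ≈ -556.40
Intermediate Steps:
H(A) = 4*A (H(A) = 3*A + A = 4*A)
(-42 + H(-1/5))*13 = (-42 + 4*(-1/5))*13 = (-42 - 4/5)*13 = -214/5*13 = -2782/5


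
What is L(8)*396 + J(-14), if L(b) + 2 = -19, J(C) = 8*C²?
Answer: -6748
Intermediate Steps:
L(b) = -21 (L(b) = -2 - 19 = -21)
L(8)*396 + J(-14) = -21*396 + 8*(-14)² = -8316 + 8*196 = -8316 + 1568 = -6748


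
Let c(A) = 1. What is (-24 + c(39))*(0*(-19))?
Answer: 0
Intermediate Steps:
(-24 + c(39))*(0*(-19)) = (-24 + 1)*(0*(-19)) = -23*0 = 0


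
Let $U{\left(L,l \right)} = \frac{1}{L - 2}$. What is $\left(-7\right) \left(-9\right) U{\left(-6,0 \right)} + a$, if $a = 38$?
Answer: $\frac{241}{8} \approx 30.125$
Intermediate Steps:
$U{\left(L,l \right)} = \frac{1}{-2 + L}$
$\left(-7\right) \left(-9\right) U{\left(-6,0 \right)} + a = \frac{\left(-7\right) \left(-9\right)}{-2 - 6} + 38 = \frac{63}{-8} + 38 = 63 \left(- \frac{1}{8}\right) + 38 = - \frac{63}{8} + 38 = \frac{241}{8}$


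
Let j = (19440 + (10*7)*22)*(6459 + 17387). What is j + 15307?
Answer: 500304387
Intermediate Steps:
j = 500289080 (j = (19440 + 70*22)*23846 = (19440 + 1540)*23846 = 20980*23846 = 500289080)
j + 15307 = 500289080 + 15307 = 500304387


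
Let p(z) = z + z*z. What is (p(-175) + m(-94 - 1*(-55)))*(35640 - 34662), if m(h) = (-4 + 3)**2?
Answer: 29781078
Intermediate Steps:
m(h) = 1 (m(h) = (-1)**2 = 1)
p(z) = z + z**2
(p(-175) + m(-94 - 1*(-55)))*(35640 - 34662) = (-175*(1 - 175) + 1)*(35640 - 34662) = (-175*(-174) + 1)*978 = (30450 + 1)*978 = 30451*978 = 29781078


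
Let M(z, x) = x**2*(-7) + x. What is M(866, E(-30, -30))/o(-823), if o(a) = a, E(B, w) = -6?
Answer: 258/823 ≈ 0.31349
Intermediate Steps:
M(z, x) = x - 7*x**2 (M(z, x) = -7*x**2 + x = x - 7*x**2)
M(866, E(-30, -30))/o(-823) = -6*(1 - 7*(-6))/(-823) = -6*(1 + 42)*(-1/823) = -6*43*(-1/823) = -258*(-1/823) = 258/823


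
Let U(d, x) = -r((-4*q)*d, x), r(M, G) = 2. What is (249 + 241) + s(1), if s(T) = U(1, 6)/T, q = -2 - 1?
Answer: 488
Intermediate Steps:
q = -3
U(d, x) = -2 (U(d, x) = -1*2 = -2)
s(T) = -2/T
(249 + 241) + s(1) = (249 + 241) - 2/1 = 490 - 2*1 = 490 - 2 = 488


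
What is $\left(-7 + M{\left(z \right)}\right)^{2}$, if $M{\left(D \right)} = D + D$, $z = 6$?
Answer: $25$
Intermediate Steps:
$M{\left(D \right)} = 2 D$
$\left(-7 + M{\left(z \right)}\right)^{2} = \left(-7 + 2 \cdot 6\right)^{2} = \left(-7 + 12\right)^{2} = 5^{2} = 25$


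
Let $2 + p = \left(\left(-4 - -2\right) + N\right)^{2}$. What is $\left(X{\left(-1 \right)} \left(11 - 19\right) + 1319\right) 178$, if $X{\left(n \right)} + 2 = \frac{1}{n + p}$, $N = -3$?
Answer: $\frac{2613218}{11} \approx 2.3757 \cdot 10^{5}$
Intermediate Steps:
$p = 23$ ($p = -2 + \left(\left(-4 - -2\right) - 3\right)^{2} = -2 + \left(\left(-4 + 2\right) - 3\right)^{2} = -2 + \left(-2 - 3\right)^{2} = -2 + \left(-5\right)^{2} = -2 + 25 = 23$)
$X{\left(n \right)} = -2 + \frac{1}{23 + n}$ ($X{\left(n \right)} = -2 + \frac{1}{n + 23} = -2 + \frac{1}{23 + n}$)
$\left(X{\left(-1 \right)} \left(11 - 19\right) + 1319\right) 178 = \left(\frac{-45 - -2}{23 - 1} \left(11 - 19\right) + 1319\right) 178 = \left(\frac{-45 + 2}{22} \left(-8\right) + 1319\right) 178 = \left(\frac{1}{22} \left(-43\right) \left(-8\right) + 1319\right) 178 = \left(\left(- \frac{43}{22}\right) \left(-8\right) + 1319\right) 178 = \left(\frac{172}{11} + 1319\right) 178 = \frac{14681}{11} \cdot 178 = \frac{2613218}{11}$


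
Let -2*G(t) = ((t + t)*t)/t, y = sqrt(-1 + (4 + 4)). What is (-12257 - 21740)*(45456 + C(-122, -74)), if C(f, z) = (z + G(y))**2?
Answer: -1731773183 - 5031556*sqrt(7) ≈ -1.7451e+9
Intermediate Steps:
y = sqrt(7) (y = sqrt(-1 + 8) = sqrt(7) ≈ 2.6458)
G(t) = -t (G(t) = -(t + t)*t/(2*t) = -(2*t)*t/(2*t) = -2*t**2/(2*t) = -t)
C(f, z) = (z - sqrt(7))**2
(-12257 - 21740)*(45456 + C(-122, -74)) = (-12257 - 21740)*(45456 + (-74 - sqrt(7))**2) = -33997*(45456 + (-74 - sqrt(7))**2) = -1545367632 - 33997*(-74 - sqrt(7))**2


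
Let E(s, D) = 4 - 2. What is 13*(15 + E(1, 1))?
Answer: 221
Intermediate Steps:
E(s, D) = 2
13*(15 + E(1, 1)) = 13*(15 + 2) = 13*17 = 221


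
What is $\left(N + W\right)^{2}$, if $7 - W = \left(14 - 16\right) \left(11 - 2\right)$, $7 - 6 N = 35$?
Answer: $\frac{3721}{9} \approx 413.44$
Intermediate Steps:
$N = - \frac{14}{3}$ ($N = \frac{7}{6} - \frac{35}{6} = - \frac{14}{3} \approx -4.6667$)
$W = 25$ ($W = 7 - \left(14 - 16\right) \left(11 - 2\right) = 7 - \left(-2\right) 9 = 7 - -18 = 7 + 18 = 25$)
$\left(N + W\right)^{2} = \left(- \frac{14}{3} + 25\right)^{2} = \left(\frac{61}{3}\right)^{2} = \frac{3721}{9}$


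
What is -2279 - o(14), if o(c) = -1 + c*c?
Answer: -2474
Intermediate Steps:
o(c) = -1 + c**2
-2279 - o(14) = -2279 - (-1 + 14**2) = -2279 - (-1 + 196) = -2279 - 1*195 = -2279 - 195 = -2474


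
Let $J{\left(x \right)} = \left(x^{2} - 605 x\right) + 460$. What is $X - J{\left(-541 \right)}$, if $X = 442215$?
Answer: $-178231$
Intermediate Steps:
$J{\left(x \right)} = 460 + x^{2} - 605 x$
$X - J{\left(-541 \right)} = 442215 - \left(460 + \left(-541\right)^{2} - -327305\right) = 442215 - \left(460 + 292681 + 327305\right) = 442215 - 620446 = -178231$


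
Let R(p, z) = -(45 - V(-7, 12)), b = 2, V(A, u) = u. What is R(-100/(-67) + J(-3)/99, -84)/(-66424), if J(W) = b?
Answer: 33/66424 ≈ 0.00049681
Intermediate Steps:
J(W) = 2
R(p, z) = -33 (R(p, z) = -(45 - 1*12) = -(45 - 12) = -1*33 = -33)
R(-100/(-67) + J(-3)/99, -84)/(-66424) = -33/(-66424) = -33*(-1/66424) = 33/66424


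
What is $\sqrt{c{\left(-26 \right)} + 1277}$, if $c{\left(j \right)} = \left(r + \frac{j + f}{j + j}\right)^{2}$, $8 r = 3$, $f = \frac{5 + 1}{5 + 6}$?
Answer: $\frac{3 \sqrt{185803777}}{1144} \approx 35.746$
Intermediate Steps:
$f = \frac{6}{11} \approx 0.54545$
$r = \frac{3}{8}$ ($r = \frac{1}{8} \cdot 3 = \frac{3}{8} \approx 0.375$)
$c{\left(j \right)} = \left(\frac{3}{8} + \frac{\frac{6}{11} + j}{2 j}\right)^{2}$ ($c{\left(j \right)} = \left(\frac{3}{8} + \frac{j + \frac{6}{11}}{j + j}\right)^{2} = \left(\frac{3}{8} + \frac{\frac{6}{11} + j}{2 j}\right)^{2}$)
$\sqrt{c{\left(-26 \right)} + 1277} = \sqrt{\frac{\left(24 + 77 \left(-26\right)\right)^{2}}{7744 \cdot 676} + 1277} = \sqrt{\frac{1}{7744} \cdot \frac{1}{676} \left(24 - 2002\right)^{2} + 1277} = \sqrt{\frac{1}{7744} \cdot \frac{1}{676} \left(-1978\right)^{2} + 1277} = \sqrt{\frac{1}{7744} \cdot \frac{1}{676} \cdot 3912484 + 1277} = \sqrt{\frac{978121}{1308736} + 1277} = \sqrt{\frac{1672233993}{1308736}} = \frac{3 \sqrt{185803777}}{1144}$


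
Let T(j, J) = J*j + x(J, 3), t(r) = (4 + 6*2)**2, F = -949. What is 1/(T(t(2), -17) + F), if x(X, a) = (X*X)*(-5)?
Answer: -1/6746 ≈ -0.00014824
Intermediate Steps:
x(X, a) = -5*X**2 (x(X, a) = X**2*(-5) = -5*X**2)
t(r) = 256 (t(r) = (4 + 12)**2 = 16**2 = 256)
T(j, J) = -5*J**2 + J*j (T(j, J) = J*j - 5*J**2 = -5*J**2 + J*j)
1/(T(t(2), -17) + F) = 1/(-17*(256 - 5*(-17)) - 949) = 1/(-17*(256 + 85) - 949) = 1/(-17*341 - 949) = 1/(-5797 - 949) = 1/(-6746) = -1/6746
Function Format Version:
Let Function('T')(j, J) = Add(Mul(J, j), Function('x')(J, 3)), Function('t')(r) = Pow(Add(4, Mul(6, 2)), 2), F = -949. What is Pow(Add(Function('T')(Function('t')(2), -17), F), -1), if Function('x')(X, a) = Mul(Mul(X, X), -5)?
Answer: Rational(-1, 6746) ≈ -0.00014824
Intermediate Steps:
Function('x')(X, a) = Mul(-5, Pow(X, 2)) (Function('x')(X, a) = Mul(Pow(X, 2), -5) = Mul(-5, Pow(X, 2)))
Function('t')(r) = 256 (Function('t')(r) = Pow(Add(4, 12), 2) = Pow(16, 2) = 256)
Function('T')(j, J) = Add(Mul(-5, Pow(J, 2)), Mul(J, j)) (Function('T')(j, J) = Add(Mul(J, j), Mul(-5, Pow(J, 2))) = Add(Mul(-5, Pow(J, 2)), Mul(J, j)))
Pow(Add(Function('T')(Function('t')(2), -17), F), -1) = Pow(Add(Mul(-17, Add(256, Mul(-5, -17))), -949), -1) = Pow(Add(Mul(-17, Add(256, 85)), -949), -1) = Pow(Add(Mul(-17, 341), -949), -1) = Pow(Add(-5797, -949), -1) = Pow(-6746, -1) = Rational(-1, 6746)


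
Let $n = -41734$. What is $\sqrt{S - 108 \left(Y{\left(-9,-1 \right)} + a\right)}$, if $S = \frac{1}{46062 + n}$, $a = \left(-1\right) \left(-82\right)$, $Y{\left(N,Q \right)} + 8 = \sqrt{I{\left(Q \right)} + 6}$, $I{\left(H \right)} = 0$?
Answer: $\frac{\sqrt{-37425703750 - 505752768 \sqrt{6}}}{2164} \approx 90.865 i$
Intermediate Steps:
$Y{\left(N,Q \right)} = -8 + \sqrt{6}$ ($Y{\left(N,Q \right)} = -8 + \sqrt{0 + 6} = -8 + \sqrt{6}$)
$a = 82$
$S = \frac{1}{4328}$ ($S = \frac{1}{46062 - 41734} = \frac{1}{4328} \approx 0.00023105$)
$\sqrt{S - 108 \left(Y{\left(-9,-1 \right)} + a\right)} = \sqrt{\frac{1}{4328} - 108 \left(\left(-8 + \sqrt{6}\right) + 82\right)} = \sqrt{\frac{1}{4328} - 108 \left(74 + \sqrt{6}\right)} = \sqrt{\frac{1}{4328} - \left(7992 + 108 \sqrt{6}\right)} = \sqrt{- \frac{34589375}{4328} - 108 \sqrt{6}}$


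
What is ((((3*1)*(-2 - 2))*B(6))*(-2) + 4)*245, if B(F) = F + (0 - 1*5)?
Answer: 6860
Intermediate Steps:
B(F) = -5 + F (B(F) = F + (0 - 5) = F - 5 = -5 + F)
((((3*1)*(-2 - 2))*B(6))*(-2) + 4)*245 = ((((3*1)*(-2 - 2))*(-5 + 6))*(-2) + 4)*245 = (((3*(-4))*1)*(-2) + 4)*245 = (-12*1*(-2) + 4)*245 = (-12*(-2) + 4)*245 = (24 + 4)*245 = 28*245 = 6860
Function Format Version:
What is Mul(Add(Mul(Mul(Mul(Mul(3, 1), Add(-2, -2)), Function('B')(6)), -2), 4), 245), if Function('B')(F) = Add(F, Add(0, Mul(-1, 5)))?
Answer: 6860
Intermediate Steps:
Function('B')(F) = Add(-5, F) (Function('B')(F) = Add(F, Add(0, -5)) = Add(F, -5) = Add(-5, F))
Mul(Add(Mul(Mul(Mul(Mul(3, 1), Add(-2, -2)), Function('B')(6)), -2), 4), 245) = Mul(Add(Mul(Mul(Mul(Mul(3, 1), Add(-2, -2)), Add(-5, 6)), -2), 4), 245) = Mul(Add(Mul(Mul(Mul(3, -4), 1), -2), 4), 245) = Mul(Add(Mul(Mul(-12, 1), -2), 4), 245) = Mul(Add(Mul(-12, -2), 4), 245) = Mul(Add(24, 4), 245) = Mul(28, 245) = 6860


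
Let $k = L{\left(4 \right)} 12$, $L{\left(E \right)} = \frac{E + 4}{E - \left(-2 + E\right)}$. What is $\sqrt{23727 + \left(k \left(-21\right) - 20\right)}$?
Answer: $\sqrt{22699} \approx 150.66$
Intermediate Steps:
$L{\left(E \right)} = 2 + \frac{E}{2}$ ($L{\left(E \right)} = \frac{4 + E}{2} = \left(4 + E\right) \frac{1}{2} = 2 + \frac{E}{2}$)
$k = 48$ ($k = \left(2 + \frac{1}{2} \cdot 4\right) 12 = \left(2 + 2\right) 12 = 4 \cdot 12 = 48$)
$\sqrt{23727 + \left(k \left(-21\right) - 20\right)} = \sqrt{23727 + \left(48 \left(-21\right) - 20\right)} = \sqrt{23727 - 1028} = \sqrt{22699}$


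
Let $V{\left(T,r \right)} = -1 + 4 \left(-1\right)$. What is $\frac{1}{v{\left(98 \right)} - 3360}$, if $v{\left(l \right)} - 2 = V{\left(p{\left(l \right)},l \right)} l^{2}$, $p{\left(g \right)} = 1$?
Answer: $- \frac{1}{51378} \approx -1.9464 \cdot 10^{-5}$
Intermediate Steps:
$V{\left(T,r \right)} = -5$ ($V{\left(T,r \right)} = -1 - 4 = -5$)
$v{\left(l \right)} = 2 - 5 l^{2}$
$\frac{1}{v{\left(98 \right)} - 3360} = \frac{1}{\left(2 - 5 \cdot 98^{2}\right) - 3360} = \frac{1}{\left(2 - 48020\right) - 3360} = \frac{1}{-48018 - 3360} = \frac{1}{-51378} = - \frac{1}{51378}$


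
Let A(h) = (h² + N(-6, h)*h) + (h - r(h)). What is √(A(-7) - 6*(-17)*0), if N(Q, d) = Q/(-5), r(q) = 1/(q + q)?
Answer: √164990/70 ≈ 5.8027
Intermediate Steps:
r(q) = 1/(2*q)
N(Q, d) = -Q/5 (N(Q, d) = Q*(-⅕) = -Q/5)
A(h) = h² - 1/(2*h) + 11*h/5 (A(h) = (h² + (-⅕*(-6))*h) + (h - 1/(2*h)) = (h² + 6*h/5) + (h - 1/(2*h)) = h² - 1/(2*h) + 11*h/5)
√(A(-7) - 6*(-17)*0) = √(((-7)² - ½/(-7) + (11/5)*(-7)) - 6*(-17)*0) = √((49 - ½*(-⅐) - 77/5) + 102*0) = √((49 + 1/14 - 77/5) + 0) = √(2357/70 + 0) = √(2357/70) = √164990/70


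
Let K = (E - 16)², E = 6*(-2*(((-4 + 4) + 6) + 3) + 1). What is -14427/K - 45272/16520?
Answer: -1840469/487340 ≈ -3.7766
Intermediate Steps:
E = -102 (E = 6*(-2*((0 + 6) + 3) + 1) = 6*(-2*(6 + 3) + 1) = 6*(-2*9 + 1) = 6*(-18 + 1) = 6*(-17) = -102)
K = 13924 (K = (-102 - 16)² = (-118)² = 13924)
-14427/K - 45272/16520 = -14427/13924 - 45272/16520 = -14427*1/13924 - 45272*1/16520 = -14427/13924 - 5659/2065 = -1840469/487340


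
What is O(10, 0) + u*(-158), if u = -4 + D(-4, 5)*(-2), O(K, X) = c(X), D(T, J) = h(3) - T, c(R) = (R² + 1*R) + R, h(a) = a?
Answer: 2844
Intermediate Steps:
c(R) = R² + 2*R (c(R) = (R² + R) + R = (R + R²) + R = R² + 2*R)
D(T, J) = 3 - T
O(K, X) = X*(2 + X)
u = -18 (u = -4 + (3 - 1*(-4))*(-2) = -4 + (3 + 4)*(-2) = -4 + 7*(-2) = -4 - 14 = -18)
O(10, 0) + u*(-158) = 0*(2 + 0) - 18*(-158) = 0*2 + 2844 = 0 + 2844 = 2844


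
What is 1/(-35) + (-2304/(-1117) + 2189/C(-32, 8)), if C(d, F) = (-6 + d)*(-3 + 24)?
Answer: -3159943/4456830 ≈ -0.70901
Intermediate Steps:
C(d, F) = -126 + 21*d (C(d, F) = (-6 + d)*21 = -126 + 21*d)
1/(-35) + (-2304/(-1117) + 2189/C(-32, 8)) = 1/(-35) + (-2304/(-1117) + 2189/(-126 + 21*(-32))) = -1/35 + (-2304*(-1/1117) + 2189/(-126 - 672)) = -1/35 + (2304/1117 + 2189/(-798)) = -1/35 + (2304/1117 + 2189*(-1/798)) = -1/35 + (2304/1117 - 2189/798) = -1/35 - 606521/891366 = -3159943/4456830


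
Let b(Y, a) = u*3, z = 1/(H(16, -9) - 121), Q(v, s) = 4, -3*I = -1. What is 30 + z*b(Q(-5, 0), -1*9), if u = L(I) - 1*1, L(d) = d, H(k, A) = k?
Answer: 3152/105 ≈ 30.019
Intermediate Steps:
I = ⅓ (I = -⅓*(-1) = ⅓ ≈ 0.33333)
u = -⅔ (u = ⅓ - 1*1 = ⅓ - 1 = -⅔ ≈ -0.66667)
z = -1/105 (z = 1/(16 - 121) = 1/(-105) = -1/105 ≈ -0.0095238)
b(Y, a) = -2 (b(Y, a) = -⅔*3 = -2)
30 + z*b(Q(-5, 0), -1*9) = 30 - 1/105*(-2) = 30 + 2/105 = 3152/105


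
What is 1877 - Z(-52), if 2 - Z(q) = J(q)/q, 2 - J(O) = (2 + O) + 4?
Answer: 24363/13 ≈ 1874.1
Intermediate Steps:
J(O) = -4 - O (J(O) = 2 - ((2 + O) + 4) = 2 - (6 + O) = 2 + (-6 - O) = -4 - O)
Z(q) = 2 - (-4 - q)/q
1877 - Z(-52) = 1877 - (3 + 4/(-52)) = 1877 - (3 + 4*(-1/52)) = 1877 - (3 - 1/13) = 1877 - 1*38/13 = 1877 - 38/13 = 24363/13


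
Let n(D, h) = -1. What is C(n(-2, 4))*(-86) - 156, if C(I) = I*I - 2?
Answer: -70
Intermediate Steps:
C(I) = -2 + I**2 (C(I) = I**2 - 2 = -2 + I**2)
C(n(-2, 4))*(-86) - 156 = (-2 + (-1)**2)*(-86) - 156 = (-2 + 1)*(-86) - 156 = -1*(-86) - 156 = 86 - 156 = -70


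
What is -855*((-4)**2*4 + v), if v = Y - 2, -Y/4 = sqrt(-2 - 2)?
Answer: -53010 + 6840*I ≈ -53010.0 + 6840.0*I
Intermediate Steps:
Y = -8*I (Y = -4*sqrt(-2 - 2) = -8*I ≈ -8.0*I)
v = -2 - 8*I (v = -8*I - 2 = -2 - 8*I ≈ -2.0 - 8.0*I)
-855*((-4)**2*4 + v) = -855*((-4)**2*4 + (-2 - 8*I)) = -855*(16*4 + (-2 - 8*I)) = -855*(64 + (-2 - 8*I)) = -855*(62 - 8*I) = -53010 + 6840*I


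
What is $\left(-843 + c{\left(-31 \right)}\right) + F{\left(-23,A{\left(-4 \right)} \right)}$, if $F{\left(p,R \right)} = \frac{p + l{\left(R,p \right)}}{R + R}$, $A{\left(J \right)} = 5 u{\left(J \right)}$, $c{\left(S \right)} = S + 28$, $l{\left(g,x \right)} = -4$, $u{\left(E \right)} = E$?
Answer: $- \frac{33813}{40} \approx -845.33$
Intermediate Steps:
$c{\left(S \right)} = 28 + S$
$A{\left(J \right)} = 5 J$
$F{\left(p,R \right)} = \frac{-4 + p}{2 R}$ ($F{\left(p,R \right)} = \frac{p - 4}{R + R} = \frac{-4 + p}{2 R}$)
$\left(-843 + c{\left(-31 \right)}\right) + F{\left(-23,A{\left(-4 \right)} \right)} = \left(-843 + \left(28 - 31\right)\right) + \frac{-4 - 23}{2 \cdot 5 \left(-4\right)} = \left(-843 - 3\right) + \frac{1}{2} \frac{1}{-20} \left(-27\right) = -846 + \frac{1}{2} \left(- \frac{1}{20}\right) \left(-27\right) = -846 + \frac{27}{40} = - \frac{33813}{40}$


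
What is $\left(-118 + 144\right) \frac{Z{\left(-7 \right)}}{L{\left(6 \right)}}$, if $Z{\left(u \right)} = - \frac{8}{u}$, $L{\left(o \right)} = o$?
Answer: $\frac{104}{21} \approx 4.9524$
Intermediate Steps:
$\left(-118 + 144\right) \frac{Z{\left(-7 \right)}}{L{\left(6 \right)}} = \left(-118 + 144\right) \frac{\left(-8\right) \frac{1}{-7}}{6} = 26 \left(-8\right) \left(- \frac{1}{7}\right) \frac{1}{6} = 26 \cdot \frac{8}{7} \cdot \frac{1}{6} = 26 \cdot \frac{4}{21} = \frac{104}{21}$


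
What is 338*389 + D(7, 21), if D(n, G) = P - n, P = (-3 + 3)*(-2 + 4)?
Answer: 131475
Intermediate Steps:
P = 0 (P = 0*2 = 0)
D(n, G) = -n (D(n, G) = 0 - n = -n)
338*389 + D(7, 21) = 338*389 - 1*7 = 131482 - 7 = 131475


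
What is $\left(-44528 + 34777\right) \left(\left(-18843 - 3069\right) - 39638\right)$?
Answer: $600174050$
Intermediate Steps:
$\left(-44528 + 34777\right) \left(\left(-18843 - 3069\right) - 39638\right) = - 9751 \left(-21912 - 39638\right) = \left(-9751\right) \left(-61550\right) = 600174050$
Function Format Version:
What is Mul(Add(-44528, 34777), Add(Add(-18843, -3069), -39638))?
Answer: 600174050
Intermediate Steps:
Mul(Add(-44528, 34777), Add(Add(-18843, -3069), -39638)) = Mul(-9751, Add(-21912, -39638)) = Mul(-9751, -61550) = 600174050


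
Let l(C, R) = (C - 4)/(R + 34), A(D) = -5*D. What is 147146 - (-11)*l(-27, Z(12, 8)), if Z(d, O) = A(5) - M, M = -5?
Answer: 2059703/14 ≈ 1.4712e+5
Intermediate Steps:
Z(d, O) = -20 (Z(d, O) = -5*5 - 1*(-5) = -25 + 5 = -20)
l(C, R) = (-4 + C)/(34 + R)
147146 - (-11)*l(-27, Z(12, 8)) = 147146 - (-11)*(-4 - 27)/(34 - 20) = 147146 - (-11)*-31/14 = 147146 - (-11)*(1/14)*(-31) = 147146 - (-11)*(-31)/14 = 147146 - 1*341/14 = 147146 - 341/14 = 2059703/14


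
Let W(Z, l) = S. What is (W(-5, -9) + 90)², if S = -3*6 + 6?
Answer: 6084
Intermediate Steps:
S = -12 (S = -18 + 6 = -12)
W(Z, l) = -12
(W(-5, -9) + 90)² = (-12 + 90)² = 78² = 6084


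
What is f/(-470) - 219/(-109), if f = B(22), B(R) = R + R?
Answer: 49067/25615 ≈ 1.9156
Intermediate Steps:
B(R) = 2*R
f = 44 (f = 2*22 = 44)
f/(-470) - 219/(-109) = 44/(-470) - 219/(-109) = 44*(-1/470) - 219*(-1/109) = -22/235 + 219/109 = 49067/25615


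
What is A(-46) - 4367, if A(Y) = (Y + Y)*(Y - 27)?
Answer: 2349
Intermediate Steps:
A(Y) = 2*Y*(-27 + Y) (A(Y) = (2*Y)*(-27 + Y) = 2*Y*(-27 + Y))
A(-46) - 4367 = 2*(-46)*(-27 - 46) - 4367 = 2*(-46)*(-73) - 4367 = 6716 - 4367 = 2349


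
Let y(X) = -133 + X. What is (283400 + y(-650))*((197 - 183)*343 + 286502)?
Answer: 82327462568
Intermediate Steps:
(283400 + y(-650))*((197 - 183)*343 + 286502) = (283400 + (-133 - 650))*((197 - 183)*343 + 286502) = (283400 - 783)*(14*343 + 286502) = 282617*(4802 + 286502) = 282617*291304 = 82327462568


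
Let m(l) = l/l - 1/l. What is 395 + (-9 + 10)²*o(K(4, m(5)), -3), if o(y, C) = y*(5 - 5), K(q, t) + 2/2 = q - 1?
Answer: 395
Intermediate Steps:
m(l) = 1 - 1/l
K(q, t) = -2 + q (K(q, t) = -1 + (q - 1) = -1 + (-1 + q) = -2 + q)
o(y, C) = 0 (o(y, C) = y*0 = 0)
395 + (-9 + 10)²*o(K(4, m(5)), -3) = 395 + (-9 + 10)²*0 = 395 + 1²*0 = 395 + 1*0 = 395 + 0 = 395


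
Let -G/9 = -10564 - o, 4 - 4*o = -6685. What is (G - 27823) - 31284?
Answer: 204077/4 ≈ 51019.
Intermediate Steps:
o = 6689/4 (o = 1 - 1/4*(-6685) = 1 + 6685/4 = 6689/4 ≈ 1672.3)
G = 440505/4 (G = -9*(-10564 - 1*6689/4) = -9*(-10564 - 6689/4) = -9*(-48945/4) = 440505/4 ≈ 1.1013e+5)
(G - 27823) - 31284 = (440505/4 - 27823) - 31284 = 329213/4 - 31284 = 204077/4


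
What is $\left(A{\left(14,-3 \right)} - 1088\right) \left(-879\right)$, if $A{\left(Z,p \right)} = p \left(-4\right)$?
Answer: $945804$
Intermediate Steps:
$A{\left(Z,p \right)} = - 4 p$
$\left(A{\left(14,-3 \right)} - 1088\right) \left(-879\right) = \left(\left(-4\right) \left(-3\right) - 1088\right) \left(-879\right) = \left(12 - 1088\right) \left(-879\right) = \left(-1076\right) \left(-879\right) = 945804$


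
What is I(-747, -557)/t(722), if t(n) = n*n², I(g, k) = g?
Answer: -747/376367048 ≈ -1.9848e-6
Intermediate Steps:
t(n) = n³
I(-747, -557)/t(722) = -747/(722³) = -747/376367048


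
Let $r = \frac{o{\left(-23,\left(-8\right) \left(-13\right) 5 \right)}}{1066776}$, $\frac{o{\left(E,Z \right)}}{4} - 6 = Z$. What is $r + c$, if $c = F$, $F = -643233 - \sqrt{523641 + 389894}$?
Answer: $- \frac{85773190588}{133347} - \sqrt{913535} \approx -6.4419 \cdot 10^{5}$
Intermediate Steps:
$F = -643233 - \sqrt{913535} \approx -6.4419 \cdot 10^{5}$
$o{\left(E,Z \right)} = 24 + 4 Z$
$c = -643233 - \sqrt{913535} \approx -6.4419 \cdot 10^{5}$
$r = \frac{263}{133347}$ ($r = \frac{24 + 4 \left(-8\right) \left(-13\right) 5}{1066776} = \left(24 + 4 \cdot 104 \cdot 5\right) \frac{1}{1066776} = \left(24 + 4 \cdot 520\right) \frac{1}{1066776} = \left(24 + 2080\right) \frac{1}{1066776} = 2104 \cdot \frac{1}{1066776} = \frac{263}{133347} \approx 0.0019723$)
$r + c = \frac{263}{133347} - \left(643233 + \sqrt{913535}\right) = - \frac{85773190588}{133347} - \sqrt{913535}$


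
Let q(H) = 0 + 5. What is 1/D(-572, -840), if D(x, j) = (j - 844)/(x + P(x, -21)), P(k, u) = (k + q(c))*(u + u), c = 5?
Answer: -11621/842 ≈ -13.802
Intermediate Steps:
q(H) = 5
P(k, u) = 2*u*(5 + k) (P(k, u) = (k + 5)*(u + u) = (5 + k)*(2*u) = 2*u*(5 + k))
D(x, j) = (-844 + j)/(-210 - 41*x) (D(x, j) = (j - 844)/(x + 2*(-21)*(5 + x)) = (-844 + j)/(x + (-210 - 42*x)) = (-844 + j)/(-210 - 41*x))
1/D(-572, -840) = 1/((844 - 1*(-840))/(210 + 41*(-572))) = 1/((844 + 840)/(210 - 23452)) = 1/(1684/(-23242)) = 1/(-1/23242*1684) = 1/(-842/11621) = -11621/842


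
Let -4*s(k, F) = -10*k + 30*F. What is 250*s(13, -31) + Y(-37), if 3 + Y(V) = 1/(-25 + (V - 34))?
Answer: 6359711/96 ≈ 66247.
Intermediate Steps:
Y(V) = -3 + 1/(-59 + V) (Y(V) = -3 + 1/(-25 + (V - 34)) = -3 + 1/(-25 + (-34 + V)) = -3 + 1/(-59 + V))
s(k, F) = -15*F/2 + 5*k/2 (s(k, F) = -(-10*k + 30*F)/4 = -15*F/2 + 5*k/2)
250*s(13, -31) + Y(-37) = 250*(-15/2*(-31) + (5/2)*13) + (178 - 3*(-37))/(-59 - 37) = 250*(465/2 + 65/2) + (178 + 111)/(-96) = 250*265 - 1/96*289 = 66250 - 289/96 = 6359711/96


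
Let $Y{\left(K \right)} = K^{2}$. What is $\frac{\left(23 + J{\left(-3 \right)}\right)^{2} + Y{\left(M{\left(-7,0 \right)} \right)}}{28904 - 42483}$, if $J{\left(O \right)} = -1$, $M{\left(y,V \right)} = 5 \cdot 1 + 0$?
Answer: $- \frac{509}{13579} \approx -0.037484$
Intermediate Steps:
$M{\left(y,V \right)} = 5$ ($M{\left(y,V \right)} = 5 + 0 = 5$)
$\frac{\left(23 + J{\left(-3 \right)}\right)^{2} + Y{\left(M{\left(-7,0 \right)} \right)}}{28904 - 42483} = \frac{\left(23 - 1\right)^{2} + 5^{2}}{28904 - 42483} = \frac{22^{2} + 25}{-13579} = \left(484 + 25\right) \left(- \frac{1}{13579}\right) = 509 \left(- \frac{1}{13579}\right) = - \frac{509}{13579}$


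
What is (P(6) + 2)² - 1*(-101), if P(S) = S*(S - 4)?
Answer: 297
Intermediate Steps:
P(S) = S*(-4 + S)
(P(6) + 2)² - 1*(-101) = (6*(-4 + 6) + 2)² - 1*(-101) = (6*2 + 2)² + 101 = (12 + 2)² + 101 = 14² + 101 = 196 + 101 = 297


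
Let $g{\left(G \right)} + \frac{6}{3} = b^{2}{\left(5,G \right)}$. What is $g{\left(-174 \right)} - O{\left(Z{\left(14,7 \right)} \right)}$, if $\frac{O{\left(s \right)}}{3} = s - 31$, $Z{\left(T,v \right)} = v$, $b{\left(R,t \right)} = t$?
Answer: $30346$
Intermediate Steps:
$O{\left(s \right)} = -93 + 3 s$ ($O{\left(s \right)} = 3 \left(s - 31\right) = 3 \left(-31 + s\right) = -93 + 3 s$)
$g{\left(G \right)} = -2 + G^{2}$
$g{\left(-174 \right)} - O{\left(Z{\left(14,7 \right)} \right)} = \left(-2 + \left(-174\right)^{2}\right) - \left(-93 + 3 \cdot 7\right) = \left(-2 + 30276\right) - \left(-93 + 21\right) = 30274 - -72 = 30274 + 72 = 30346$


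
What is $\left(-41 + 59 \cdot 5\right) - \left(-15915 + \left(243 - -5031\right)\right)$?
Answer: $10895$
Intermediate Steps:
$\left(-41 + 59 \cdot 5\right) - \left(-15915 + \left(243 - -5031\right)\right) = \left(-41 + 295\right) - \left(-15915 + \left(243 + 5031\right)\right) = 254 - \left(-15915 + 5274\right) = 254 - -10641 = 254 + 10641 = 10895$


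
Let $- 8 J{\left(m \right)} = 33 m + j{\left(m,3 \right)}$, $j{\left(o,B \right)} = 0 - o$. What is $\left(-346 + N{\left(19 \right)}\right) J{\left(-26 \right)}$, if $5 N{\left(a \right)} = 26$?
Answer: $- \frac{177216}{5} \approx -35443.0$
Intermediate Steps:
$N{\left(a \right)} = \frac{26}{5}$ ($N{\left(a \right)} = \frac{1}{5} \cdot 26 = \frac{26}{5}$)
$j{\left(o,B \right)} = - o$
$J{\left(m \right)} = - 4 m$ ($J{\left(m \right)} = - \frac{33 m - m}{8} = - \frac{32 m}{8} = - 4 m$)
$\left(-346 + N{\left(19 \right)}\right) J{\left(-26 \right)} = \left(-346 + \frac{26}{5}\right) \left(\left(-4\right) \left(-26\right)\right) = \left(- \frac{1704}{5}\right) 104 = - \frac{177216}{5}$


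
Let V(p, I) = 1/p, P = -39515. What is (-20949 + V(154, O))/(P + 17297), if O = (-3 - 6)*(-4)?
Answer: 3226145/3421572 ≈ 0.94288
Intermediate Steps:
O = 36 (O = -9*(-4) = 36)
(-20949 + V(154, O))/(P + 17297) = (-20949 + 1/154)/(-39515 + 17297) = (-20949 + 1/154)/(-22218) = -3226145/154*(-1/22218) = 3226145/3421572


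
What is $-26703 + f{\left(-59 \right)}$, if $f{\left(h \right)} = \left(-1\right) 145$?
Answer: $-26848$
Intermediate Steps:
$f{\left(h \right)} = -145$
$-26703 + f{\left(-59 \right)} = -26703 - 145 = -26848$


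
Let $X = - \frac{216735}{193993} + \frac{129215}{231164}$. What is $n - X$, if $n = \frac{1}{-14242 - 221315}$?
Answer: $\frac{5897012536270213}{10563364713423564} \approx 0.55825$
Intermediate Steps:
$n = - \frac{1}{235557}$ ($n = \frac{1}{-235557} = - \frac{1}{235557} \approx -4.2453 \cdot 10^{-6}$)
$X = - \frac{25034524045}{44844197852}$ ($X = \left(-216735\right) \frac{1}{193993} + 129215 \cdot \frac{1}{231164} = - \frac{216735}{193993} + \frac{129215}{231164} = - \frac{25034524045}{44844197852} \approx -0.55826$)
$n - X = - \frac{1}{235557} - - \frac{25034524045}{44844197852} = - \frac{1}{235557} + \frac{25034524045}{44844197852} = \frac{5897012536270213}{10563364713423564}$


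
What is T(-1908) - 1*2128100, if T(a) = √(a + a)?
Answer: -2128100 + 6*I*√106 ≈ -2.1281e+6 + 61.774*I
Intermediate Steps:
T(a) = √2*√a (T(a) = √(2*a) = √2*√a)
T(-1908) - 1*2128100 = √2*√(-1908) - 1*2128100 = √2*(6*I*√53) - 2128100 = 6*I*√106 - 2128100 = -2128100 + 6*I*√106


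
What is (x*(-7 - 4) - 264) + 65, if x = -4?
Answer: -155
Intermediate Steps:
(x*(-7 - 4) - 264) + 65 = (-4*(-7 - 4) - 264) + 65 = (-4*(-11) - 264) + 65 = (44 - 264) + 65 = -220 + 65 = -155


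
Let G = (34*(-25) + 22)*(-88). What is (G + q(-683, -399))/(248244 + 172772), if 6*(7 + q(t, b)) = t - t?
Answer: 72857/421016 ≈ 0.17305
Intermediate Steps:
q(t, b) = -7 (q(t, b) = -7 + (t - t)/6 = -7 + (1/6)*0 = -7 + 0 = -7)
G = 72864 (G = (-850 + 22)*(-88) = -828*(-88) = 72864)
(G + q(-683, -399))/(248244 + 172772) = (72864 - 7)/(248244 + 172772) = 72857/421016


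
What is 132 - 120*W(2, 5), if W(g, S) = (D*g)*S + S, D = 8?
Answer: -10068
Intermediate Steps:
W(g, S) = S + 8*S*g (W(g, S) = (8*g)*S + S = 8*S*g + S = S + 8*S*g)
132 - 120*W(2, 5) = 132 - 600*(1 + 8*2) = 132 - 600*(1 + 16) = 132 - 600*17 = 132 - 120*85 = 132 - 10200 = -10068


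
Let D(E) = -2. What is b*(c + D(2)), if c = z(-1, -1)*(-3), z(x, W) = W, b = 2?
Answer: 2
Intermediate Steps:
c = 3 (c = -1*(-3) = 3)
b*(c + D(2)) = 2*(3 - 2) = 2*1 = 2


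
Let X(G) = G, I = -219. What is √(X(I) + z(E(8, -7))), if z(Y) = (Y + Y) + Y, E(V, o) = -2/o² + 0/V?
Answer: 3*I*√1193/7 ≈ 14.803*I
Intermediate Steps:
E(V, o) = -2/o² (E(V, o) = -2/o² + 0 = -2/o²)
z(Y) = 3*Y (z(Y) = 2*Y + Y = 3*Y)
√(X(I) + z(E(8, -7))) = √(-219 + 3*(-2/(-7)²)) = √(-219 + 3*(-2*1/49)) = √(-219 + 3*(-2/49)) = √(-219 - 6/49) = √(-10737/49) = 3*I*√1193/7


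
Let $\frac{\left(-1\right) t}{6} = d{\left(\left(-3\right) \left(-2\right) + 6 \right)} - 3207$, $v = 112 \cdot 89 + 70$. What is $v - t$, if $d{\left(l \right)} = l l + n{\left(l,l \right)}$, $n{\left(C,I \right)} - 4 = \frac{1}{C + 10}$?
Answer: $- \frac{91473}{11} \approx -8315.7$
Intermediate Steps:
$n{\left(C,I \right)} = 4 + \frac{1}{10 + C}$ ($n{\left(C,I \right)} = 4 + \frac{1}{C + 10} = 4 + \frac{1}{10 + C}$)
$d{\left(l \right)} = l^{2} + \frac{41 + 4 l}{10 + l}$ ($d{\left(l \right)} = l l + \frac{41 + 4 l}{10 + l} = l^{2} + \frac{41 + 4 l}{10 + l}$)
$v = 10038$ ($v = 9968 + 70 = 10038$)
$t = \frac{201891}{11}$ ($t = - 6 \left(\frac{41 + 4 \left(\left(-3\right) \left(-2\right) + 6\right) + \left(\left(-3\right) \left(-2\right) + 6\right)^{2} \left(10 + \left(\left(-3\right) \left(-2\right) + 6\right)\right)}{10 + \left(\left(-3\right) \left(-2\right) + 6\right)} - 3207\right) = - 6 \left(\frac{41 + 4 \left(6 + 6\right) + \left(6 + 6\right)^{2} \left(10 + \left(6 + 6\right)\right)}{10 + \left(6 + 6\right)} - 3207\right) = - 6 \left(\frac{41 + 4 \cdot 12 + 12^{2} \left(10 + 12\right)}{10 + 12} - 3207\right) = - 6 \left(\frac{41 + 48 + 144 \cdot 22}{22} - 3207\right) = - 6 \left(\frac{41 + 48 + 3168}{22} - 3207\right) = - 6 \left(\frac{1}{22} \cdot 3257 - 3207\right) = - 6 \left(\frac{3257}{22} - 3207\right) = \left(-6\right) \left(- \frac{67297}{22}\right) = \frac{201891}{11} \approx 18354.0$)
$v - t = 10038 - \frac{201891}{11} = - \frac{91473}{11}$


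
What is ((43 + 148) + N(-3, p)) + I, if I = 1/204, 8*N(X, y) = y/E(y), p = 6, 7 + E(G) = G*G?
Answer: 565069/2958 ≈ 191.03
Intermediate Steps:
E(G) = -7 + G² (E(G) = -7 + G*G = -7 + G²)
N(X, y) = y/(8*(-7 + y²)) (N(X, y) = (y/(-7 + y²))/8 = y/(8*(-7 + y²)))
I = 1/204 ≈ 0.0049020
((43 + 148) + N(-3, p)) + I = ((43 + 148) + (⅛)*6/(-7 + 6²)) + 1/204 = (191 + (⅛)*6/(-7 + 36)) + 1/204 = (191 + (⅛)*6/29) + 1/204 = (191 + (⅛)*6*(1/29)) + 1/204 = (191 + 3/116) + 1/204 = 22159/116 + 1/204 = 565069/2958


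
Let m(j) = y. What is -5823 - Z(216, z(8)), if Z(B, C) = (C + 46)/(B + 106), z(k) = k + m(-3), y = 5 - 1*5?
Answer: -937530/161 ≈ -5823.2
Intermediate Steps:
y = 0 (y = 5 - 5 = 0)
m(j) = 0
z(k) = k (z(k) = k + 0 = k)
Z(B, C) = (46 + C)/(106 + B)
-5823 - Z(216, z(8)) = -5823 - (46 + 8)/(106 + 216) = -5823 - 54/322 = -5823 - 1*27/161 = -5823 - 27/161 = -937530/161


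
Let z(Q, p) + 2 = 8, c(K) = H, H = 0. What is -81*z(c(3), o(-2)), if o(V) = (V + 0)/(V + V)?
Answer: -486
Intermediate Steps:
c(K) = 0
o(V) = ½ (o(V) = V/((2*V)) = V*(1/(2*V)) = ½)
z(Q, p) = 6 (z(Q, p) = -2 + 8 = 6)
-81*z(c(3), o(-2)) = -81*6 = -486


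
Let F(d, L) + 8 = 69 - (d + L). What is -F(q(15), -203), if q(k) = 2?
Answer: -262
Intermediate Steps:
F(d, L) = 61 - L - d (F(d, L) = -8 + (69 - (d + L)) = -8 + (69 - (L + d)) = -8 + (69 + (-L - d)) = -8 + (69 - L - d) = 61 - L - d)
-F(q(15), -203) = -(61 - 1*(-203) - 1*2) = -(61 + 203 - 2) = -1*262 = -262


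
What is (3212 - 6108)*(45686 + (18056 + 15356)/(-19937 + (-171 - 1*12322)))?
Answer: -2145304046464/16215 ≈ -1.3230e+8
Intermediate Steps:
(3212 - 6108)*(45686 + (18056 + 15356)/(-19937 + (-171 - 1*12322))) = -2896*(45686 + 33412/(-19937 + (-171 - 12322))) = -2896*(45686 + 33412/(-19937 - 12493)) = -2896*(45686 + 33412/(-32430)) = -2896*(45686 + 33412*(-1/32430)) = -2896*(45686 - 16706/16215) = -2896*740781784/16215 = -2145304046464/16215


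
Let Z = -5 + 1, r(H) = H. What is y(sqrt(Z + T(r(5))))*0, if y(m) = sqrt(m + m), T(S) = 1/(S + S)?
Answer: 0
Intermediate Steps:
Z = -4
T(S) = 1/(2*S)
y(m) = sqrt(2)*sqrt(m) (y(m) = sqrt(2*m) = sqrt(2)*sqrt(m))
y(sqrt(Z + T(r(5))))*0 = (sqrt(2)*sqrt(sqrt(-4 + (1/2)/5)))*0 = (sqrt(2)*sqrt(sqrt(-4 + (1/2)*(1/5))))*0 = (sqrt(2)*sqrt(sqrt(-4 + 1/10)))*0 = (sqrt(2)*sqrt(sqrt(-39/10)))*0 = (sqrt(2)*sqrt(I*sqrt(390)/10))*0 = (sqrt(2)*(10**(3/4)*39**(1/4)*sqrt(I)/10))*0 = (5**(3/4)*78**(1/4)*sqrt(I)/5)*0 = 0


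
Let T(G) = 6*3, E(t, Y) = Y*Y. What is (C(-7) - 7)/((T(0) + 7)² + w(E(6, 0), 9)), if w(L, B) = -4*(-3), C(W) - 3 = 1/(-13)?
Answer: -53/8281 ≈ -0.0064002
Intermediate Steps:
E(t, Y) = Y²
T(G) = 18
C(W) = 38/13 (C(W) = 3 + 1/(-13) = 3 - 1/13 = 38/13)
w(L, B) = 12
(C(-7) - 7)/((T(0) + 7)² + w(E(6, 0), 9)) = (38/13 - 7)/((18 + 7)² + 12) = -53/(13*(25² + 12)) = -53/(13*(625 + 12)) = -53/13/637 = -53/13*1/637 = -53/8281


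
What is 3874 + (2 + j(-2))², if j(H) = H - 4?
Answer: 3890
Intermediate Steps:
j(H) = -4 + H
3874 + (2 + j(-2))² = 3874 + (2 + (-4 - 2))² = 3874 + (2 - 6)² = 3874 + (-4)² = 3874 + 16 = 3890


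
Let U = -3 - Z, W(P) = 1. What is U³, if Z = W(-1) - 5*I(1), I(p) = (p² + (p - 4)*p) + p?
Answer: -729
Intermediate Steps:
I(p) = p + p² + p*(-4 + p) (I(p) = (p² + (-4 + p)*p) + p = (p² + p*(-4 + p)) + p = p + p² + p*(-4 + p))
Z = 6 (Z = 1 - 5*(-3 + 2*1) = 1 - 5*(-3 + 2) = 1 - 5*(-1) = 1 + 5 = 6)
U = -9 (U = -3 - 1*6 = -3 - 6 = -9)
U³ = (-9)³ = -729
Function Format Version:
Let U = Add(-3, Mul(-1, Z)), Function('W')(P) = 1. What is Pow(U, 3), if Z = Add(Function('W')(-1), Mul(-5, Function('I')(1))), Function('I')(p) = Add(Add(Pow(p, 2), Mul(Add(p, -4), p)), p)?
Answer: -729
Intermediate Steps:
Function('I')(p) = Add(p, Pow(p, 2), Mul(p, Add(-4, p))) (Function('I')(p) = Add(Add(Pow(p, 2), Mul(Add(-4, p), p)), p) = Add(Add(Pow(p, 2), Mul(p, Add(-4, p))), p) = Add(p, Pow(p, 2), Mul(p, Add(-4, p))))
Z = 6 (Z = Add(1, Mul(-5, Mul(1, Add(-3, Mul(2, 1))))) = Add(1, Mul(-5, Mul(1, Add(-3, 2)))) = Add(1, Mul(-5, Mul(1, -1))) = Add(1, Mul(-5, -1)) = Add(1, 5) = 6)
U = -9 (U = Add(-3, Mul(-1, 6)) = Add(-3, -6) = -9)
Pow(U, 3) = Pow(-9, 3) = -729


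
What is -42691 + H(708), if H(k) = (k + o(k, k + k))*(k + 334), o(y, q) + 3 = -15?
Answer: 676289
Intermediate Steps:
o(y, q) = -18 (o(y, q) = -3 - 15 = -18)
H(k) = (-18 + k)*(334 + k) (H(k) = (k - 18)*(k + 334) = (-18 + k)*(334 + k))
-42691 + H(708) = -42691 + (-6012 + 708**2 + 316*708) = -42691 + (-6012 + 501264 + 223728) = -42691 + 718980 = 676289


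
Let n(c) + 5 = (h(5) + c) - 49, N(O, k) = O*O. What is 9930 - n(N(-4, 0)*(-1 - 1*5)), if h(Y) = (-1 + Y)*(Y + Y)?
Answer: 10040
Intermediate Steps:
N(O, k) = O²
h(Y) = 2*Y*(-1 + Y) (h(Y) = (-1 + Y)*(2*Y) = 2*Y*(-1 + Y))
n(c) = -14 + c (n(c) = -5 + ((2*5*(-1 + 5) + c) - 49) = -5 + ((2*5*4 + c) - 49) = -5 + ((40 + c) - 49) = -5 + (-9 + c) = -14 + c)
9930 - n(N(-4, 0)*(-1 - 1*5)) = 9930 - (-14 + (-4)²*(-1 - 1*5)) = 9930 - (-14 + 16*(-1 - 5)) = 9930 - (-14 + 16*(-6)) = 9930 - (-14 - 96) = 9930 - 1*(-110) = 9930 + 110 = 10040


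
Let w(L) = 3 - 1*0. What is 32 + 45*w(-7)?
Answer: 167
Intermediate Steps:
w(L) = 3 (w(L) = 3 + 0 = 3)
32 + 45*w(-7) = 32 + 45*3 = 32 + 135 = 167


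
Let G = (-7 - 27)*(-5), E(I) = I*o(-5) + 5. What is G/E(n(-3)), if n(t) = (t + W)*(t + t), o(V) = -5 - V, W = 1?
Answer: 34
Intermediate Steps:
n(t) = 2*t*(1 + t) (n(t) = (t + 1)*(t + t) = (1 + t)*(2*t) = 2*t*(1 + t))
E(I) = 5 (E(I) = I*(-5 - 1*(-5)) + 5 = I*(-5 + 5) + 5 = I*0 + 5 = 0 + 5 = 5)
G = 170 (G = -34*(-5) = 170)
G/E(n(-3)) = 170/5 = 170*(⅕) = 34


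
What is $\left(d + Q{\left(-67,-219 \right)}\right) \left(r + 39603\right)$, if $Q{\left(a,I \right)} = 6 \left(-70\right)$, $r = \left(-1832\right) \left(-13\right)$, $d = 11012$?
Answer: $671734048$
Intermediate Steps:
$r = 23816$
$Q{\left(a,I \right)} = -420$
$\left(d + Q{\left(-67,-219 \right)}\right) \left(r + 39603\right) = \left(11012 - 420\right) \left(23816 + 39603\right) = 10592 \cdot 63419 = 671734048$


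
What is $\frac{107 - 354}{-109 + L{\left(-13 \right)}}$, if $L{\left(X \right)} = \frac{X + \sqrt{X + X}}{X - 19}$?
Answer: $\frac{27466400}{12075651} - \frac{7904 i \sqrt{26}}{12075651} \approx 2.2745 - 0.0033375 i$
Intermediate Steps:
$L{\left(X \right)} = \frac{X + \sqrt{2} \sqrt{X}}{-19 + X}$ ($L{\left(X \right)} = \frac{X + \sqrt{2 X}}{-19 + X} = \frac{X + \sqrt{2} \sqrt{X}}{-19 + X}$)
$\frac{107 - 354}{-109 + L{\left(-13 \right)}} = \frac{107 - 354}{-109 + \frac{-13 + \sqrt{2} \sqrt{-13}}{-19 - 13}} = - \frac{247}{-109 + \frac{-13 + \sqrt{2} i \sqrt{13}}{-32}} = - \frac{247}{-109 - \frac{-13 + i \sqrt{26}}{32}} = - \frac{247}{-109 + \left(\frac{13}{32} - \frac{i \sqrt{26}}{32}\right)} = - \frac{247}{- \frac{3475}{32} - \frac{i \sqrt{26}}{32}}$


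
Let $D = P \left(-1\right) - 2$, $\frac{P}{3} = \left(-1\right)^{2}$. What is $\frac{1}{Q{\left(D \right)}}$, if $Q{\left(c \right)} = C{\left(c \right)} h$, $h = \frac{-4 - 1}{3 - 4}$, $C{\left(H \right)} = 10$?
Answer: $\frac{1}{50} \approx 0.02$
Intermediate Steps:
$P = 3$ ($P = 3 \left(-1\right)^{2} = 3 \cdot 1 = 3$)
$h = 5$ ($h = - \frac{5}{-1} = \left(-5\right) \left(-1\right) = 5$)
$D = -5$ ($D = 3 \left(-1\right) - 2 = -3 - 2 = -5$)
$Q{\left(c \right)} = 50$ ($Q{\left(c \right)} = 10 \cdot 5 = 50$)
$\frac{1}{Q{\left(D \right)}} = \frac{1}{50}$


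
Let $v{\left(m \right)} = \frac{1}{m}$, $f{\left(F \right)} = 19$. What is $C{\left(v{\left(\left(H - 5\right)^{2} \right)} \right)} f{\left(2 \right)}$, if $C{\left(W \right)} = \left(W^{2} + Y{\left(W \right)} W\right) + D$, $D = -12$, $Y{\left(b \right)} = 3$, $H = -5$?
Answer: $- \frac{2274281}{10000} \approx -227.43$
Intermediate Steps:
$C{\left(W \right)} = -12 + W^{2} + 3 W$ ($C{\left(W \right)} = \left(W^{2} + 3 W\right) - 12 = -12 + W^{2} + 3 W$)
$C{\left(v{\left(\left(H - 5\right)^{2} \right)} \right)} f{\left(2 \right)} = \left(-12 + \left(\frac{1}{\left(-5 - 5\right)^{2}}\right)^{2} + \frac{3}{\left(-5 - 5\right)^{2}}\right) 19 = \left(-12 + \left(\frac{1}{\left(-10\right)^{2}}\right)^{2} + \frac{3}{\left(-10\right)^{2}}\right) 19 = \left(-12 + \left(\frac{1}{100}\right)^{2} + \frac{3}{100}\right) 19 = \left(-12 + \left(\frac{1}{100}\right)^{2} + 3 \cdot \frac{1}{100}\right) 19 = \left(-12 + \frac{1}{10000} + \frac{3}{100}\right) 19 = \left(- \frac{119699}{10000}\right) 19 = - \frac{2274281}{10000}$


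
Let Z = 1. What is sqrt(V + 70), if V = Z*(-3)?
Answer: sqrt(67) ≈ 8.1853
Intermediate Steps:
V = -3 (V = 1*(-3) = -3)
sqrt(V + 70) = sqrt(-3 + 70) = sqrt(67)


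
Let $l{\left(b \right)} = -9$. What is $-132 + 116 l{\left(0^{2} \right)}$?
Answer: $-1176$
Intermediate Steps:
$-132 + 116 l{\left(0^{2} \right)} = -132 + 116 \left(-9\right) = -132 - 1044 = -1176$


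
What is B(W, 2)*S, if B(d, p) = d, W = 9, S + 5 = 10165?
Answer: 91440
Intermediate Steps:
S = 10160 (S = -5 + 10165 = 10160)
B(W, 2)*S = 9*10160 = 91440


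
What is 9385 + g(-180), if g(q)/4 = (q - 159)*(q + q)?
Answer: 497545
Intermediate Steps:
g(q) = 8*q*(-159 + q) (g(q) = 4*((q - 159)*(q + q)) = 4*((-159 + q)*(2*q)) = 4*(2*q*(-159 + q)) = 8*q*(-159 + q))
9385 + g(-180) = 9385 + 8*(-180)*(-159 - 180) = 9385 + 8*(-180)*(-339) = 9385 + 488160 = 497545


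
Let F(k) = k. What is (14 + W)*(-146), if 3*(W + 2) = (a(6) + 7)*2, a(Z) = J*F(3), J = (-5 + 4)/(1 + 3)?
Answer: -7081/3 ≈ -2360.3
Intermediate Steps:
J = -¼ (J = -1/4 = -1*¼ = -¼ ≈ -0.25000)
a(Z) = -¾ (a(Z) = -¼*3 = -¾)
W = 13/6 (W = -2 + ((-¾ + 7)*2)/3 = -2 + ((25/4)*2)/3 = -2 + (⅓)*(25/2) = -2 + 25/6 = 13/6 ≈ 2.1667)
(14 + W)*(-146) = (14 + 13/6)*(-146) = (97/6)*(-146) = -7081/3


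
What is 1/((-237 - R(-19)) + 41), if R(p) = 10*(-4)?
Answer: -1/156 ≈ -0.0064103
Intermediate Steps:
R(p) = -40
1/((-237 - R(-19)) + 41) = 1/((-237 - 1*(-40)) + 41) = 1/((-237 + 40) + 41) = 1/(-197 + 41) = 1/(-156) = -1/156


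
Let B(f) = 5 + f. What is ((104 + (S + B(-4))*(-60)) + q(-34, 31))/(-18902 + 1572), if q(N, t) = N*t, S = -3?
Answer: 83/1733 ≈ 0.047894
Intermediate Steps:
((104 + (S + B(-4))*(-60)) + q(-34, 31))/(-18902 + 1572) = ((104 + (-3 + (5 - 4))*(-60)) - 34*31)/(-18902 + 1572) = ((104 + (-3 + 1)*(-60)) - 1054)/(-17330) = ((104 - 2*(-60)) - 1054)*(-1/17330) = ((104 + 120) - 1054)*(-1/17330) = (224 - 1054)*(-1/17330) = -830*(-1/17330) = 83/1733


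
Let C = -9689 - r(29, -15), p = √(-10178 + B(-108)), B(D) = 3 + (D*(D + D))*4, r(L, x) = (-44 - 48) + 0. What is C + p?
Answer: -9597 + √83137 ≈ -9308.7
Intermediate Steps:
r(L, x) = -92 (r(L, x) = -92 + 0 = -92)
B(D) = 3 + 8*D² (B(D) = 3 + (D*(2*D))*4 = 3 + (2*D²)*4 = 3 + 8*D²)
p = √83137 (p = √(-10178 + (3 + 8*(-108)²)) = √(-10178 + (3 + 8*11664)) = √(-10178 + (3 + 93312)) = √(-10178 + 93315) = √83137 ≈ 288.33)
C = -9597 (C = -9689 - 1*(-92) = -9689 + 92 = -9597)
C + p = -9597 + √83137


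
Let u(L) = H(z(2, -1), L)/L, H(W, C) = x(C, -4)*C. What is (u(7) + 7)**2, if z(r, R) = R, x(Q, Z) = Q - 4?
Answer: 100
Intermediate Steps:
x(Q, Z) = -4 + Q
H(W, C) = C*(-4 + C) (H(W, C) = (-4 + C)*C = C*(-4 + C))
u(L) = -4 + L (u(L) = (L*(-4 + L))/L = -4 + L)
(u(7) + 7)**2 = ((-4 + 7) + 7)**2 = (3 + 7)**2 = 10**2 = 100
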